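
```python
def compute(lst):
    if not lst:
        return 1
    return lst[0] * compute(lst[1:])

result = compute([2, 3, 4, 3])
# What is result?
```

Product over [2, 3, 4, 3] = 2 * 3 * 4 * 3 = 72

Answer: 72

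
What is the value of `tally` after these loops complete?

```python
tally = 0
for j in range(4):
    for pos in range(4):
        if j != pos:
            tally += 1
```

4² - 4 (exclude diagonal)
`tally` takes the values: 0 → 1 → 2 → 3 → 4 → 5 → 6 → 7 → 8 → 9 → 10 → 11 → 12

Answer: 12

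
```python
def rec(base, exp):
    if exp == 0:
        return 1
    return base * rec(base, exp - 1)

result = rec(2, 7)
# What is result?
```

rec(2, 7) = 2 * 2 * 2 * 2 * 2 * 2 * 2 = 128

Answer: 128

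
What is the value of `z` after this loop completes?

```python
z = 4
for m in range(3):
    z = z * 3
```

Multiply by 3, 3 times: 4 * 3^3 = 108
`z` takes the values: 4 → 12 → 36 → 108

Answer: 108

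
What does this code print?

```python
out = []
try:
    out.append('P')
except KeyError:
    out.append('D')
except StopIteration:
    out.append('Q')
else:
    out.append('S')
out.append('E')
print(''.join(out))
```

Execution trace: 'P' (try body, no exception) → 'S' (else) → 'E' (after the try/except). Output: PSE

Answer: PSE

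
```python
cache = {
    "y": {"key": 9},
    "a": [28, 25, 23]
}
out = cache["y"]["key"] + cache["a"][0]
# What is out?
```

Trace:
`cache = { ...` → cache = {'y': {'key': 9}, 'a': [28, 25, 23]}
`out = cache["y"]["key"] + cache["a"][0]` → out = 37
So out = 37

Answer: 37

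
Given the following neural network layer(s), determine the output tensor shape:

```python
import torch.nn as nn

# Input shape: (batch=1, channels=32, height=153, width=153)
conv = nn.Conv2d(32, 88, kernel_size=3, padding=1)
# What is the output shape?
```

Input: (1, 32, 153, 153) -> Output: (1, 88, 153, 153)

Answer: (1, 88, 153, 153)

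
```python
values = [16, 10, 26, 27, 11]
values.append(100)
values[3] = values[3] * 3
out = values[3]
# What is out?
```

Trace:
`values = [16, 10, 26, 27, 11]` → values = [16, 10, 26, 27, 11]
`values.append(100)` → values = [16, 10, 26, 27, 11, 100]
`values[3] = values[3] * 3` → values = [16, 10, 26, 81, 11, 100]
`out = values[3]` → out = 81
So out = 81

Answer: 81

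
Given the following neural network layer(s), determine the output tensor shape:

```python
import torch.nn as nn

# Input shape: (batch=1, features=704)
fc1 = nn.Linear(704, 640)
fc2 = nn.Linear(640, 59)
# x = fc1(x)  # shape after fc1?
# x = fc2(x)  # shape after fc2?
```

Input: (1, 704) -> after fc1: (1, 640) -> Output: (1, 59)

Answer: (1, 59)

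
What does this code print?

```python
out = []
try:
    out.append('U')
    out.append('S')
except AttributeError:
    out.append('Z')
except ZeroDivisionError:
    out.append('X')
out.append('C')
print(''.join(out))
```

Execution trace: 'U' (try body) → 'S' (try body, no exception) → 'C' (after the try/except). Output: USC

Answer: USC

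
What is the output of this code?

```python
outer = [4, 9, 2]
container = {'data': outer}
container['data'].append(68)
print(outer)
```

Key concept: dict holds reference to list.
Step by step:
`outer = [4, 9, 2]` → outer = [4, 9, 2]
`container = {'data': outer}` → container = {'data': [4, 9, 2]}
`container['data'].append(68)` → outer = [4, 9, 2, 68]; container = {'data': [4, 9, 2, 68]}
`print(outer)` → prints [4, 9, 2, 68]

Answer: [4, 9, 2, 68]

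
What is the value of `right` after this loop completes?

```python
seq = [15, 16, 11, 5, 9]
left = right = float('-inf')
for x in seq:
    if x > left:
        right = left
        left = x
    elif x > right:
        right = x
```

Second largest (with repeats) in [15, 16, 11, 5, 9]
`right` takes the values: -inf → 15

Answer: 15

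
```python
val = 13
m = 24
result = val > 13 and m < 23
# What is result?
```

Trace:
`val = 13` → val = 13
`m = 24` → m = 24
`result = val > 13 and m < 23` → result = False
So result = False

Answer: False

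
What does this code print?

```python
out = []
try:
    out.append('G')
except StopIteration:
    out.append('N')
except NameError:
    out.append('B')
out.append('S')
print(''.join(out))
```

Execution trace: 'G' (try body, no exception) → 'S' (after the try/except). Output: GS

Answer: GS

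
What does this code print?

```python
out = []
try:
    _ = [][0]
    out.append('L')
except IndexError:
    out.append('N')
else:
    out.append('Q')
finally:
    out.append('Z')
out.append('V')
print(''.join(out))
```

Execution trace: 'N' (except IndexError) → 'Z' (finally) → 'V' (after the try/except). Output: NZV

Answer: NZV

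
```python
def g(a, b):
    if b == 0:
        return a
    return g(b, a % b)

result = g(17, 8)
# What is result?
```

g(17, 8) -> g(8, 1) -> g(1, 0) -> 1

Answer: 1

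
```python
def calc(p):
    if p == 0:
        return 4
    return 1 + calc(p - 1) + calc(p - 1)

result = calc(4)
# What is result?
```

calc(p) = 1 + 2·calc(p-1), calc(0)=4. Closed form: (4+1)·2^4 - 1 = 79.

Answer: 79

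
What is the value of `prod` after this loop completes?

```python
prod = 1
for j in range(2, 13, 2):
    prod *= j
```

Product of even numbers 2 to 12
`prod` takes the values: 1 → 2 → 8 → 48 → 384 → 3840 → 46080

Answer: 46080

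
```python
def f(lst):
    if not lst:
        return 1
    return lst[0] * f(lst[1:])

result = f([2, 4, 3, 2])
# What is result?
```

Product over [2, 4, 3, 2] = 2 * 4 * 3 * 2 = 48

Answer: 48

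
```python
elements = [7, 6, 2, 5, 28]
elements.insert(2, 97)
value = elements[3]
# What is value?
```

Trace:
`elements = [7, 6, 2, 5, 28]` → elements = [7, 6, 2, 5, 28]
`elements.insert(2, 97)` → elements = [7, 6, 97, 2, 5, 28]
`value = elements[3]` → value = 2
So value = 2

Answer: 2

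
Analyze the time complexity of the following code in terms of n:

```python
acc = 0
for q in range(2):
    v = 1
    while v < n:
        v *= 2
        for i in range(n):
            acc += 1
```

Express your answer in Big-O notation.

Each loop level contributes: 1 × log n × n. Multiplying the contributions gives O(n log n).

Answer: O(n log n)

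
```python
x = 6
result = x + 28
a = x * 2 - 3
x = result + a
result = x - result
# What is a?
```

Trace:
`x = 6` → x = 6
`result = x + 28` → result = 34
`a = x * 2 - 3` → a = 9
`x = result + a` → x = 43
`result = x - result` → result = 9
So a = 9

Answer: 9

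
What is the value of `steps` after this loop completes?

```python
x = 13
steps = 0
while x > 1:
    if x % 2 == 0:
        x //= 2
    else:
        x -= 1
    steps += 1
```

Steps to reduce 13 to 1
`steps` takes the values: 0 → 1 → 2 → 3 → 4 → 5

Answer: 5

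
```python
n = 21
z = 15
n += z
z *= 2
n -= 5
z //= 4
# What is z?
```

Trace:
`n = 21` → n = 21
`z = 15` → z = 15
`n += z` → n = 36
`z *= 2` → z = 30
`n -= 5` → n = 31
`z //= 4` → z = 7
So z = 7

Answer: 7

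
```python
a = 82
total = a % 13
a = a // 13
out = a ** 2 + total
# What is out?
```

Trace:
`a = 82` → a = 82
`total = a % 13` → total = 4
`a = a // 13` → a = 6
`out = a ** 2 + total` → out = 40
So out = 40

Answer: 40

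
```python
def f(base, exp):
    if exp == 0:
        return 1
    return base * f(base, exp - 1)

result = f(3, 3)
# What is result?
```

f(3, 3) = 3 * 3 * 3 = 27

Answer: 27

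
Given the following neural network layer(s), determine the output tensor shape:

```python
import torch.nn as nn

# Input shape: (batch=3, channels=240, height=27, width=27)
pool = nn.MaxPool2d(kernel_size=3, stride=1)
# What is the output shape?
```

Input: (3, 240, 27, 27) -> Output: (3, 240, 25, 25)

Answer: (3, 240, 25, 25)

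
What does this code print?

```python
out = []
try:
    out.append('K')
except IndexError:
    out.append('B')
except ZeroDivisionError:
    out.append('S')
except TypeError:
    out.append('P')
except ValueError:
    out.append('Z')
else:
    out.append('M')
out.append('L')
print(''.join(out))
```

Execution trace: 'K' (try body, no exception) → 'M' (else) → 'L' (after the try/except). Output: KML

Answer: KML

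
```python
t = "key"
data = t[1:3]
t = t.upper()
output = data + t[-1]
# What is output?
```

Trace:
`t = "key"` → t = 'key'
`data = t[1:3]` → data = 'ey'
`t = t.upper()` → t = 'KEY'
`output = data + t[-1]` → output = 'eyY'
So output = 'eyY'

Answer: 'eyY'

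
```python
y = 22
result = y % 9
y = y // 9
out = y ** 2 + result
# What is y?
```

Trace:
`y = 22` → y = 22
`result = y % 9` → result = 4
`y = y // 9` → y = 2
`out = y ** 2 + result` → out = 8
So y = 2

Answer: 2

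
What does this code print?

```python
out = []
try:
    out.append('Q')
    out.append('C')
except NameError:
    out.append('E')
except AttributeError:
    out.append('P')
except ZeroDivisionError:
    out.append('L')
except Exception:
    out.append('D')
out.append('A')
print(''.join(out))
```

Execution trace: 'Q' (try body) → 'C' (try body, no exception) → 'A' (after the try/except). Output: QCA

Answer: QCA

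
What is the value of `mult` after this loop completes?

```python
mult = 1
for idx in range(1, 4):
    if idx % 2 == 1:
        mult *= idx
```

Product of odd numbers 1 to 3
`mult` takes the values: 1 → 3

Answer: 3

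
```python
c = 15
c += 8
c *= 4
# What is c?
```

Trace:
`c = 15` → c = 15
`c += 8` → c = 23
`c *= 4` → c = 92
So c = 92

Answer: 92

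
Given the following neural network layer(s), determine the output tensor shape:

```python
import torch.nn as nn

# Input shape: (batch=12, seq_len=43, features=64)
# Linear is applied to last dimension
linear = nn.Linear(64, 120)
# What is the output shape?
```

Input: (12, 43, 64) -> Output: (12, 43, 120)

Answer: (12, 43, 120)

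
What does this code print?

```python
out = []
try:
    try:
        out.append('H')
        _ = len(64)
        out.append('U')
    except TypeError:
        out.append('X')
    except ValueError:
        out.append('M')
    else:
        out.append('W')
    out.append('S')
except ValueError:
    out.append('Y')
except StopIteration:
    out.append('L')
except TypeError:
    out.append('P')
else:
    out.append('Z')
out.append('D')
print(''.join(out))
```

Execution trace: 'H' (inner try body) → 'X' (inner except TypeError) → 'S' (try body, no exception) → 'Z' (else) → 'D' (after the try/except). Output: HXSZD

Answer: HXSZD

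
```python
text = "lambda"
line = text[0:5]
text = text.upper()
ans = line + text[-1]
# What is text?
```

Trace:
`text = "lambda"` → text = 'lambda'
`line = text[0:5]` → line = 'lambd'
`text = text.upper()` → text = 'LAMBDA'
`ans = line + text[-1]` → ans = 'lambdA'
So text = 'LAMBDA'

Answer: 'LAMBDA'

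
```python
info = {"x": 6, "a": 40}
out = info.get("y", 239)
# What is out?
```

Trace:
`info = {"x": 6, "a": 40}` → info = {'x': 6, 'a': 40}
`out = info.get("y", 239)` → out = 239
So out = 239

Answer: 239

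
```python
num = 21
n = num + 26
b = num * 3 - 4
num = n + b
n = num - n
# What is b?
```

Trace:
`num = 21` → num = 21
`n = num + 26` → n = 47
`b = num * 3 - 4` → b = 59
`num = n + b` → num = 106
`n = num - n` → n = 59
So b = 59

Answer: 59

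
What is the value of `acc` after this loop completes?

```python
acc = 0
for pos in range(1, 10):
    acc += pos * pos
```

Sum of squares 1² to 9² = 285
`acc` takes the values: 0 → 1 → 5 → 14 → 30 → 55 → 91 → 140 → 204 → 285

Answer: 285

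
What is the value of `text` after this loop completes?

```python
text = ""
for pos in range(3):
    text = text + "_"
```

Repeat '_' 3 times
`text` takes the values: "" → "_" → "__" → "___"

Answer: "___"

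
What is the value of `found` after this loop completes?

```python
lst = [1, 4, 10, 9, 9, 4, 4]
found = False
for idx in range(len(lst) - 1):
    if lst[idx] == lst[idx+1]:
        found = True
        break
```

Check consecutive duplicates in [1, 4, 10, 9, 9, 4, 4]
`found` takes the values: False → True

Answer: True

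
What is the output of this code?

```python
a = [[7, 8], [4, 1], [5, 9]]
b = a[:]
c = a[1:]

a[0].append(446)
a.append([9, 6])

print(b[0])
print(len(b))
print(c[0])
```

Key concept: slice with nested mutation.
Step by step:
`a = [[7, 8], [4, 1], [5, 9]]` → a = [[7, 8], [4, 1], [5, 9]]
`b = a[:]` → b = [[7, 8], [4, 1], [5, 9]]
`c = a[1:]` → c = [[4, 1], [5, 9]]
`a[0].append(446)` → a = [[7, 8, 446], [4, 1], [5, 9]]; b = [[7, 8, 446], [4, 1], [5, 9]]
`a.append([9, 6])` → a = [[7, 8, 446], [4, 1], [5, 9], [9, 6]]
`print(b[0])` → prints [7, 8, 446]
`print(len(b))` → prints 3
`print(c[0])` → prints [4, 1]

Answer:
[7, 8, 446]
3
[4, 1]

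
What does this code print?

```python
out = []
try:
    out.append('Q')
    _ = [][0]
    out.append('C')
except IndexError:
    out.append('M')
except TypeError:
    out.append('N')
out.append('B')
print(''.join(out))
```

Execution trace: 'Q' (try body) → 'M' (except IndexError) → 'B' (after the try/except). Output: QMB

Answer: QMB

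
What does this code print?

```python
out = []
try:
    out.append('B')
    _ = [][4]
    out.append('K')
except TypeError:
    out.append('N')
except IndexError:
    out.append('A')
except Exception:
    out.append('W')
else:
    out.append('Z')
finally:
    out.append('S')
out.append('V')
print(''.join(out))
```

Execution trace: 'B' (try body) → 'A' (except IndexError) → 'S' (finally) → 'V' (after the try/except). Output: BASV

Answer: BASV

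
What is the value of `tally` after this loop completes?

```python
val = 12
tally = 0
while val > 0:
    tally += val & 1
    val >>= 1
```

Count set bits in 12 (binary: 0b1100)
`tally` takes the values: 0 → 1 → 2

Answer: 2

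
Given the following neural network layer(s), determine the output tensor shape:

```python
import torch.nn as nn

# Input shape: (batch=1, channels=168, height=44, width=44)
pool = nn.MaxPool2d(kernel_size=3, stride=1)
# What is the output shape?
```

Input: (1, 168, 44, 44) -> Output: (1, 168, 42, 42)

Answer: (1, 168, 42, 42)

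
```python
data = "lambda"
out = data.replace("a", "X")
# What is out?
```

Trace:
`data = "lambda"` → data = 'lambda'
`out = data.replace("a", "X")` → out = 'lXmbdX'
So out = 'lXmbdX'

Answer: 'lXmbdX'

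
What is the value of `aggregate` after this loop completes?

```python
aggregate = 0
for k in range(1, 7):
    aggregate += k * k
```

Sum of squares 1² to 6² = 91
`aggregate` takes the values: 0 → 1 → 5 → 14 → 30 → 55 → 91

Answer: 91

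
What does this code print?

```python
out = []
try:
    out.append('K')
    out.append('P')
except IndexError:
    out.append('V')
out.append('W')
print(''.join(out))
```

Execution trace: 'K' (try body) → 'P' (try body, no exception) → 'W' (after the try/except). Output: KPW

Answer: KPW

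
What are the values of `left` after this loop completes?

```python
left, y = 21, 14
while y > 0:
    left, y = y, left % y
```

GCD of 21 and 14
`left` takes the values: 21 → 14 → 7

Answer: 7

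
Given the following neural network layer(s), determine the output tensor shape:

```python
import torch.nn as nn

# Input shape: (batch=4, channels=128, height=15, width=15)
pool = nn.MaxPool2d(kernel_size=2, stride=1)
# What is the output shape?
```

Input: (4, 128, 15, 15) -> Output: (4, 128, 14, 14)

Answer: (4, 128, 14, 14)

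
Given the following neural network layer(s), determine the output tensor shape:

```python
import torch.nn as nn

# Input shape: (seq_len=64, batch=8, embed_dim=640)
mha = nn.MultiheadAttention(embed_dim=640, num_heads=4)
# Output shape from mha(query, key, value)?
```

Input: (64, 8, 640) -> Output: (64, 8, 640)

Answer: (64, 8, 640)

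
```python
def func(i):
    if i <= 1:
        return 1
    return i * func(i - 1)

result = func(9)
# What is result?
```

func(9) = 9 * 8 * 7 * 6 * 5 * 4 * 3 * 2 * 1 = 362880

Answer: 362880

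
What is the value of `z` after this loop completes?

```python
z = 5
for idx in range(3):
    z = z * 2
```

Multiply by 2, 3 times: 5 * 2^3 = 40
`z` takes the values: 5 → 10 → 20 → 40

Answer: 40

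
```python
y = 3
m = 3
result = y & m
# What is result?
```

Trace:
`y = 3` → y = 3
`m = 3` → m = 3
`result = y & m` → result = 3
So result = 3

Answer: 3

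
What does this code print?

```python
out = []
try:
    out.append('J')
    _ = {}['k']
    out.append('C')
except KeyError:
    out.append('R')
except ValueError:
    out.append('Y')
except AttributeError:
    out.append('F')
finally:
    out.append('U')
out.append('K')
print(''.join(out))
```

Execution trace: 'J' (try body) → 'R' (except KeyError) → 'U' (finally) → 'K' (after the try/except). Output: JRUK

Answer: JRUK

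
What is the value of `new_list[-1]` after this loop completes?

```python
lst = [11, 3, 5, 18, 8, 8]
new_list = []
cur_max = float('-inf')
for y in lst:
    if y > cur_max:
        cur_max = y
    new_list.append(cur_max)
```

Running max ends at 18
`new_list` takes the values: [] → [11] → [11, 11] → [11, 11, 11] → [11, 11, 11, 18] → [11, 11, 11, 18, 18] → [11, 11, 11, 18, 18, 18]
So `new_list[-1]` = 18

Answer: 18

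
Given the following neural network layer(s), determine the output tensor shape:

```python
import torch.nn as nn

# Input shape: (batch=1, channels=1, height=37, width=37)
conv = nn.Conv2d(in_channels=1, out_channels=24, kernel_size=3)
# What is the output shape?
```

Input: (1, 1, 37, 37) -> Output: (1, 24, 35, 35)

Answer: (1, 24, 35, 35)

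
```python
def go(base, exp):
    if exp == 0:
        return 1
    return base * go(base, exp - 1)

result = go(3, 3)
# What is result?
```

go(3, 3) = 3 * 3 * 3 = 27

Answer: 27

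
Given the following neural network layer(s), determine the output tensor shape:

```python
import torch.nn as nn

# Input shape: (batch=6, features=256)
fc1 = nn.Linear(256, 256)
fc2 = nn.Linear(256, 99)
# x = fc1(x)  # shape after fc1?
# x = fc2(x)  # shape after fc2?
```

Input: (6, 256) -> after fc1: (6, 256) -> Output: (6, 99)

Answer: (6, 99)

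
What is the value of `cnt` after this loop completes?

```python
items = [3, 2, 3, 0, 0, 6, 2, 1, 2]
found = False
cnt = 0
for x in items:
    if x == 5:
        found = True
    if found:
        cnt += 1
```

Count elements after first 5 in [3, 2, 3, 0, 0, 6, 2, 1, 2]
`cnt` takes the values: 0

Answer: 0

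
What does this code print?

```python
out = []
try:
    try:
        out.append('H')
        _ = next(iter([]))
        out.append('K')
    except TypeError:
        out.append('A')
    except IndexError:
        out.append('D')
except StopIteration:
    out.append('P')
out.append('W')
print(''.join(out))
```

Execution trace: 'H' (try body) → 'P' (outer except StopIteration) → 'W' (after the try/except). Output: HPW

Answer: HPW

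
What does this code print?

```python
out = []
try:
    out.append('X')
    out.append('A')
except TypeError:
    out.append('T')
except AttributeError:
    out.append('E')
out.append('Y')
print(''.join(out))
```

Execution trace: 'X' (try body) → 'A' (try body, no exception) → 'Y' (after the try/except). Output: XAY

Answer: XAY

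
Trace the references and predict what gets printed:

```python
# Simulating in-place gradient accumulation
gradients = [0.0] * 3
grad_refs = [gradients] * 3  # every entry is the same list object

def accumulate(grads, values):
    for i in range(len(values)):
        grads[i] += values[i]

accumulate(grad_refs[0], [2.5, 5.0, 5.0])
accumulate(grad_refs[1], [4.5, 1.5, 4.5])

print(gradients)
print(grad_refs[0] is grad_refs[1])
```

Key concept: gradient accumulation aliasing.
Step by step:
`gradients = [0.0] * 3` → gradients = [0.0, 0.0, 0.0]
`grad_refs = [gradients] * 3` → grad_refs = [[0.0, 0.0, 0.0], [0.0, 0.0, 0.0], [0.0, 0.0, 0.0]]
`accumulate(grad_refs[0], [2.5, 5.0, 5.0])` → gradients = [2.5, 5.0, 5.0]; grad_refs = [[2.5, 5.0, 5.0], [2.5, 5.0, 5.0], [2.5, 5.0, 5.0]]
`accumulate(grad_refs[1], [4.5, 1.5, 4.5])` → gradients = [7.0, 6.5, 9.5]; grad_refs = [[7.0, 6.5, 9.5], [7.0, 6.5, 9.5], [7.0, 6.5, 9.5]]
`print(gradients)` → prints [7.0, 6.5, 9.5]
`print(grad_refs[0] is grad_refs[1])` → prints True

Answer:
[7.0, 6.5, 9.5]
True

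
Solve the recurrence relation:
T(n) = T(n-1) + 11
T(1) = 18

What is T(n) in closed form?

Unrolling: T(n) = T(1) + 11·(n-1) = 18 + 11(n-1) = 11n + 7.

Answer: T(n) = 11n + 7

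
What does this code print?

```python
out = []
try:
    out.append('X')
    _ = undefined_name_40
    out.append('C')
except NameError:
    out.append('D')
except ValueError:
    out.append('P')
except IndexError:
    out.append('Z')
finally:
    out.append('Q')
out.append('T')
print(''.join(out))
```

Execution trace: 'X' (try body) → 'D' (except NameError) → 'Q' (finally) → 'T' (after the try/except). Output: XDQT

Answer: XDQT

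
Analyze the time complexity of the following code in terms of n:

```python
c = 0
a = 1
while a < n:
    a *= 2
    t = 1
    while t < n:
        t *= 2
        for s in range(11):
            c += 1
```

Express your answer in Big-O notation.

Each loop level contributes: log n × log n × 1. Multiplying the contributions gives O(log² n).

Answer: O(log² n)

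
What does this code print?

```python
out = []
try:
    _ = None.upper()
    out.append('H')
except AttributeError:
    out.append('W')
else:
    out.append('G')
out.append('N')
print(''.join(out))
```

Execution trace: 'W' (except AttributeError) → 'N' (after the try/except). Output: WN

Answer: WN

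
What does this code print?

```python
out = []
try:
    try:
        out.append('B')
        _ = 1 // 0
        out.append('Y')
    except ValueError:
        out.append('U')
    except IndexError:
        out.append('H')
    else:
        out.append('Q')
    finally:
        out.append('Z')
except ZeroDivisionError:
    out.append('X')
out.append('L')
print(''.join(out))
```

Execution trace: 'B' (try body) → 'Z' (finally) → 'X' (outer except ZeroDivisionError) → 'L' (after the try/except). Output: BZXL

Answer: BZXL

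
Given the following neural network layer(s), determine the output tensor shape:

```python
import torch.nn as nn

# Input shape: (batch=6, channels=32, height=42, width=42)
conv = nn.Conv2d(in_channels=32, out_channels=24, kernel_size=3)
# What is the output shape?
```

Input: (6, 32, 42, 42) -> Output: (6, 24, 40, 40)

Answer: (6, 24, 40, 40)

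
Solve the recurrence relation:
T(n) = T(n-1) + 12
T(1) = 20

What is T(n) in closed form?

Unrolling: T(n) = T(1) + 12·(n-1) = 20 + 12(n-1) = 12n + 8.

Answer: T(n) = 12n + 8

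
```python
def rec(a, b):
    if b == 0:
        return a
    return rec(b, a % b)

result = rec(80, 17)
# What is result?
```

rec(80, 17) -> rec(17, 12) -> rec(12, 5) -> rec(5, 2) -> rec(2, 1) -> rec(1, 0) -> 1

Answer: 1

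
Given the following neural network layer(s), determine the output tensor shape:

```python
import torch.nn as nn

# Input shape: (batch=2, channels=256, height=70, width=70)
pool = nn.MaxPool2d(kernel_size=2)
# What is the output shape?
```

Input: (2, 256, 70, 70) -> Output: (2, 256, 35, 35)

Answer: (2, 256, 35, 35)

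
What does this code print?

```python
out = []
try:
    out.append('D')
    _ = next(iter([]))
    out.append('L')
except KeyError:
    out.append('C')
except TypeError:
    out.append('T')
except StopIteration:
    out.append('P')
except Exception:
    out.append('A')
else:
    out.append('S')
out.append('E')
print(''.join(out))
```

Execution trace: 'D' (try body) → 'P' (except StopIteration) → 'E' (after the try/except). Output: DPE

Answer: DPE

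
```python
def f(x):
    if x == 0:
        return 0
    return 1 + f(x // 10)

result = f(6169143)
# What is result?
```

Count of digits of 6169143: 7

Answer: 7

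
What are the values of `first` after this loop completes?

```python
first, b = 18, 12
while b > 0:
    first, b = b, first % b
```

GCD of 18 and 12
`first` takes the values: 18 → 12 → 6

Answer: 6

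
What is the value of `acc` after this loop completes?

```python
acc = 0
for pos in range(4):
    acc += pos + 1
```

Start at 0, add 1 to 4 = 10
`acc` takes the values: 0 → 1 → 3 → 6 → 10

Answer: 10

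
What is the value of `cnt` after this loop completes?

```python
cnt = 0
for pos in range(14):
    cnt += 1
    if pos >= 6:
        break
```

Loop breaks when pos reaches 6, cnt is 7
`cnt` takes the values: 0 → 1 → 2 → 3 → 4 → 5 → 6 → 7

Answer: 7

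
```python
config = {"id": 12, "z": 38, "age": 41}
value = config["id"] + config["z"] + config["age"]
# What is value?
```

Trace:
`config = {"id": 12, "z": 38, "age": 41}` → config = {'id': 12, 'z': 38, 'age': 41}
`value = config["id"] + config["z"] + config["age"]` → value = 91
So value = 91

Answer: 91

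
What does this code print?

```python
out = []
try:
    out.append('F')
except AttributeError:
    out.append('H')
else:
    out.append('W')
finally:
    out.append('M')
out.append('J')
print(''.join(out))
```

Execution trace: 'F' (try body, no exception) → 'W' (else) → 'M' (finally) → 'J' (after the try/except). Output: FWMJ

Answer: FWMJ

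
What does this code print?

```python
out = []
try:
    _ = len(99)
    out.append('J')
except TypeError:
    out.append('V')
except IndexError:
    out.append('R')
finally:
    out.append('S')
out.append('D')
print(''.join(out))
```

Execution trace: 'V' (except TypeError) → 'S' (finally) → 'D' (after the try/except). Output: VSD

Answer: VSD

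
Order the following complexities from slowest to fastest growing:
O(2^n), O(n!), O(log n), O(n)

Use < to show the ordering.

Ordered by growth rate: O(log n) < O(n) < O(2^n) < O(n!)

Answer: O(log n) < O(n) < O(2^n) < O(n!)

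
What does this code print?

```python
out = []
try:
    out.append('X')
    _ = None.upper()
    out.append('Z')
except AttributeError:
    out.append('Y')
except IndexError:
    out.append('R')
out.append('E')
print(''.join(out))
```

Execution trace: 'X' (try body) → 'Y' (except AttributeError) → 'E' (after the try/except). Output: XYE

Answer: XYE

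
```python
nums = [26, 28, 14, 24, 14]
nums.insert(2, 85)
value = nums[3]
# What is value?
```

Trace:
`nums = [26, 28, 14, 24, 14]` → nums = [26, 28, 14, 24, 14]
`nums.insert(2, 85)` → nums = [26, 28, 85, 14, 24, 14]
`value = nums[3]` → value = 14
So value = 14

Answer: 14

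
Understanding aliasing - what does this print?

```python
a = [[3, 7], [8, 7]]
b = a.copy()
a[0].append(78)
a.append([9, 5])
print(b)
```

Key concept: shallow copy with nested lists.
Step by step:
`a = [[3, 7], [8, 7]]` → a = [[3, 7], [8, 7]]
`b = a.copy()` → b = [[3, 7], [8, 7]]
`a[0].append(78)` → a = [[3, 7, 78], [8, 7]]; b = [[3, 7, 78], [8, 7]]
`a.append([9, 5])` → a = [[3, 7, 78], [8, 7], [9, 5]]
`print(b)` → prints [[3, 7, 78], [8, 7]]

Answer: [[3, 7, 78], [8, 7]]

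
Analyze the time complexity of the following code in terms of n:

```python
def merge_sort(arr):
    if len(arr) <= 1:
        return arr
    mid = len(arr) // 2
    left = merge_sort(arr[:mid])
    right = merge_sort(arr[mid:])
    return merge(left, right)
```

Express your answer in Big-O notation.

This is Merge sort. Time complexity: O(n log n).

Answer: O(n log n)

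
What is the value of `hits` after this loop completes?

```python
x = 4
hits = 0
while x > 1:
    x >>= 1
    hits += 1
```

Count right shifts until 1
`hits` takes the values: 0 → 1 → 2

Answer: 2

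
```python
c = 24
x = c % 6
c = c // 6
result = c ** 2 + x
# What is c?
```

Trace:
`c = 24` → c = 24
`x = c % 6` → x = 0
`c = c // 6` → c = 4
`result = c ** 2 + x` → result = 16
So c = 4

Answer: 4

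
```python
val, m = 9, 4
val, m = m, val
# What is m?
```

Trace:
`val, m = 9, 4` → val = 9; m = 4
`val, m = m, val` → val = 4; m = 9
So m = 9

Answer: 9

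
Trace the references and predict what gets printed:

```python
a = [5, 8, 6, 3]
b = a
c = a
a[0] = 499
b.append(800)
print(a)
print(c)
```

Key concept: multiple aliases.
Step by step:
`a = [5, 8, 6, 3]` → a = [5, 8, 6, 3]
`b = a` → b = [5, 8, 6, 3] (same object as a)
`c = a` → c = [5, 8, 6, 3] (same object as a, b)
`a[0] = 499` → a = [499, 8, 6, 3] (same object as b, c); b = [499, 8, 6, 3] (same object as a, c); c = [499, 8, 6, 3] (same object as a, b)
`b.append(800)` → a = [499, 8, 6, 3, 800] (same object as b, c); b = [499, 8, 6, 3, 800] (same object as a, c); c = [499, 8, 6, 3, 800] (same object as a, b)
`print(a)` → prints [499, 8, 6, 3, 800]
`print(c)` → prints [499, 8, 6, 3, 800]

Answer:
[499, 8, 6, 3, 800]
[499, 8, 6, 3, 800]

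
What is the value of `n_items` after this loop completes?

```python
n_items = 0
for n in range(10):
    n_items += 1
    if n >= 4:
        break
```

Loop breaks when n reaches 4, n_items is 5
`n_items` takes the values: 0 → 1 → 2 → 3 → 4 → 5

Answer: 5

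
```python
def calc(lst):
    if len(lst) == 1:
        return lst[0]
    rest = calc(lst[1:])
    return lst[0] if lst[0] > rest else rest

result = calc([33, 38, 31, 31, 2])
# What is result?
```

Recursive max over [33, 38, 31, 31, 2] = 38

Answer: 38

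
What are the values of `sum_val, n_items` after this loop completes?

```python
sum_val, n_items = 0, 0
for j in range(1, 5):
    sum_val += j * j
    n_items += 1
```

Sum of squares and count
`sum_val, n_items` takes the values: (0, 0) → (1, 0) → (1, 1) → (5, 1) → (5, 2) → (14, 2) → (14, 3) → (30, 3) → (30, 4)

Answer: 30, 4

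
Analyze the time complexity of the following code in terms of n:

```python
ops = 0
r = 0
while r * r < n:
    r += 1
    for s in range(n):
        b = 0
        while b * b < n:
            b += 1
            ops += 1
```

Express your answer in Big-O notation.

Each loop level contributes: √n × n × √n. Multiplying the contributions gives O(n^2).

Answer: O(n^2)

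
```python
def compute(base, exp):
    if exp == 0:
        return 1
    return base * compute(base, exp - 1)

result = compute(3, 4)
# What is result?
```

compute(3, 4) = 3 * 3 * 3 * 3 = 81

Answer: 81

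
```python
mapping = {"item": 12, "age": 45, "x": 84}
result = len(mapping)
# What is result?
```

Trace:
`mapping = {"item": 12, "age": 45, "x": 84}` → mapping = {'item': 12, 'age': 45, 'x': 84}
`result = len(mapping)` → result = 3
So result = 3

Answer: 3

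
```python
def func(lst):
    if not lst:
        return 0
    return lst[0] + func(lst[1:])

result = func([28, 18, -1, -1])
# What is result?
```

28 + 18 + (-1) + (-1) + 0 = 44

Answer: 44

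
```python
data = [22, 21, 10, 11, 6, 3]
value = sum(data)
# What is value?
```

Trace:
`data = [22, 21, 10, 11, 6, 3]` → data = [22, 21, 10, 11, 6, 3]
`value = sum(data)` → value = 73
So value = 73

Answer: 73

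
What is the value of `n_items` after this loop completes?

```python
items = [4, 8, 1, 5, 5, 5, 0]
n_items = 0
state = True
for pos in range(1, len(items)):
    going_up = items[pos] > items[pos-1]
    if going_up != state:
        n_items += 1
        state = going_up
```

Count direction changes in [4, 8, 1, 5, 5, 5, 0]
`n_items` takes the values: 0 → 1 → 2 → 3

Answer: 3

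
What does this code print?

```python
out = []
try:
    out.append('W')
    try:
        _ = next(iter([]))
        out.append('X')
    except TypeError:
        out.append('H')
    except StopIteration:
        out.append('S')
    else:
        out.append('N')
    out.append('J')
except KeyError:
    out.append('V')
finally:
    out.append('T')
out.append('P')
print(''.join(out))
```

Execution trace: 'W' (try body) → 'S' (inner except StopIteration) → 'J' (try body, no exception) → 'T' (finally) → 'P' (after the try/except). Output: WSJTP

Answer: WSJTP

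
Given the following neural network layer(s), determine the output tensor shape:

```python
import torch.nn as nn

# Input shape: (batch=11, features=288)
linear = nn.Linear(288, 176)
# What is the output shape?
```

Input: (11, 288) -> Output: (11, 176)

Answer: (11, 176)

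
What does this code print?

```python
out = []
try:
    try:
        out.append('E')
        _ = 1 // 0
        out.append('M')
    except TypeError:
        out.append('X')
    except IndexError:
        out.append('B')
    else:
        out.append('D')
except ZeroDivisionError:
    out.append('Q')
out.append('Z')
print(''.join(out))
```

Execution trace: 'E' (try body) → 'Q' (outer except ZeroDivisionError) → 'Z' (after the try/except). Output: EQZ

Answer: EQZ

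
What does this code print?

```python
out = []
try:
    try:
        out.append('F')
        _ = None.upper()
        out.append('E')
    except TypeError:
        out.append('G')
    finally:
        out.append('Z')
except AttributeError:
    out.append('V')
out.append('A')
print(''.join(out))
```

Execution trace: 'F' (try body) → 'Z' (finally) → 'V' (outer except AttributeError) → 'A' (after the try/except). Output: FZVA

Answer: FZVA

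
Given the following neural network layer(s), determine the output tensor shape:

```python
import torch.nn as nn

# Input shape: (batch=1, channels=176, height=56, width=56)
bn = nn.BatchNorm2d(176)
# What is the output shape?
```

Input: (1, 176, 56, 56) -> Output: (1, 176, 56, 56)

Answer: (1, 176, 56, 56)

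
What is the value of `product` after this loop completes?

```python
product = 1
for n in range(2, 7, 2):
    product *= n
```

Product of even numbers 2 to 6
`product` takes the values: 1 → 2 → 8 → 48

Answer: 48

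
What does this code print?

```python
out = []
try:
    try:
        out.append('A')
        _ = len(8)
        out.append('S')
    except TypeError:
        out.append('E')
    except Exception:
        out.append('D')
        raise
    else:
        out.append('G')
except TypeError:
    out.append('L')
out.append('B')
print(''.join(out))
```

Execution trace: 'A' (inner try body) → 'E' (inner except TypeError) → 'B' (after the try/except). Output: AEB

Answer: AEB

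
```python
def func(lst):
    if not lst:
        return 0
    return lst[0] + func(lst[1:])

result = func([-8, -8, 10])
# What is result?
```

(-8) + (-8) + 10 + 0 = -6

Answer: -6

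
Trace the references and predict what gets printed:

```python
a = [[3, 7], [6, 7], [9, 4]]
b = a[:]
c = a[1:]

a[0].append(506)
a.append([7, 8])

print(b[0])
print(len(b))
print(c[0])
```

Key concept: slice with nested mutation.
Step by step:
`a = [[3, 7], [6, 7], [9, 4]]` → a = [[3, 7], [6, 7], [9, 4]]
`b = a[:]` → b = [[3, 7], [6, 7], [9, 4]]
`c = a[1:]` → c = [[6, 7], [9, 4]]
`a[0].append(506)` → a = [[3, 7, 506], [6, 7], [9, 4]]; b = [[3, 7, 506], [6, 7], [9, 4]]
`a.append([7, 8])` → a = [[3, 7, 506], [6, 7], [9, 4], [7, 8]]
`print(b[0])` → prints [3, 7, 506]
`print(len(b))` → prints 3
`print(c[0])` → prints [6, 7]

Answer:
[3, 7, 506]
3
[6, 7]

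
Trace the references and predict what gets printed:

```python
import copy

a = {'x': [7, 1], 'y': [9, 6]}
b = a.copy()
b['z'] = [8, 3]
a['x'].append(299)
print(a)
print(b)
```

Key concept: shallow copy of dict with mutable values.
Step by step:
`a = {'x': [7, 1], 'y': [9, 6]}` → a = {'x': [7, 1], 'y': [9, 6]}
`b = a.copy()` → b = {'x': [7, 1], 'y': [9, 6]}
`b['z'] = [8, 3]` → b = {'x': [7, 1], 'y': [9, 6], 'z': [8, 3]}
`a['x'].append(299)` → a = {'x': [7, 1, 299], 'y': [9, 6]}; b = {'x': [7, 1, 299], 'y': [9, 6], 'z': [8, 3]}
`print(a)` → prints {'x': [7, 1, 299], 'y': [9, 6]}
`print(b)` → prints {'x': [7, 1, 299], 'y': [9, 6], 'z': [8, 3]}

Answer:
{'x': [7, 1, 299], 'y': [9, 6]}
{'x': [7, 1, 299], 'y': [9, 6], 'z': [8, 3]}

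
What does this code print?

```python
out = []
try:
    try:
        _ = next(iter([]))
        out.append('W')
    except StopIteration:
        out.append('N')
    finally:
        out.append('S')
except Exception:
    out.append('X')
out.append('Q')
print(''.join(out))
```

Execution trace: 'N' (inner except StopIteration) → 'S' (inner finally) → 'Q' (after the try/except). Output: NSQ

Answer: NSQ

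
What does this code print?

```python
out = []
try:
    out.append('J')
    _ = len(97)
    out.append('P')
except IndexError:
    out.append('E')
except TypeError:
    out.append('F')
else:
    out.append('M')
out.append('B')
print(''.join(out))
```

Execution trace: 'J' (try body) → 'F' (except TypeError) → 'B' (after the try/except). Output: JFB

Answer: JFB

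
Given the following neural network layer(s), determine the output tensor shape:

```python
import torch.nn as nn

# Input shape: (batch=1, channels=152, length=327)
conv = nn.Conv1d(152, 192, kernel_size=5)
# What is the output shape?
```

Input: (1, 152, 327) -> Output: (1, 192, 323)

Answer: (1, 192, 323)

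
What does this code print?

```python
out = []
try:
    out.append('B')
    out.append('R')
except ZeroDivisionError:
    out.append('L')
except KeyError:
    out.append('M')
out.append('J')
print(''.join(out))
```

Execution trace: 'B' (try body) → 'R' (try body, no exception) → 'J' (after the try/except). Output: BRJ

Answer: BRJ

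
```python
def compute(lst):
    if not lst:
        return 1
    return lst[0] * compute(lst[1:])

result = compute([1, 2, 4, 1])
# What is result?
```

Product over [1, 2, 4, 1] = 1 * 2 * 4 * 1 = 8

Answer: 8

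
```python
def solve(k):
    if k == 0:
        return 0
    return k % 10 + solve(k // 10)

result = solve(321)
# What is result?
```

Sum of digits of 321: 1 + 2 + 3 = 6

Answer: 6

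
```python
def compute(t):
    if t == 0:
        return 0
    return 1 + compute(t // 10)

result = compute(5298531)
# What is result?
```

Count of digits of 5298531: 7

Answer: 7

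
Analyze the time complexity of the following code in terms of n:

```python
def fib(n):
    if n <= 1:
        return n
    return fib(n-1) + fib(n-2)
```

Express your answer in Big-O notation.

This is Recursive Fibonacci (naive). Time complexity: O(2^n).

Answer: O(2^n)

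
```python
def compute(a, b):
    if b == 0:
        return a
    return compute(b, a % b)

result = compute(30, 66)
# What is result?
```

compute(30, 66) -> compute(66, 30) -> compute(30, 6) -> compute(6, 0) -> 6

Answer: 6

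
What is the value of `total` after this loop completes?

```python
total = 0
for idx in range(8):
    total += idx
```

Sum of 0 to 7 = 28
`total` takes the values: 0 → 1 → 3 → 6 → 10 → 15 → 21 → 28

Answer: 28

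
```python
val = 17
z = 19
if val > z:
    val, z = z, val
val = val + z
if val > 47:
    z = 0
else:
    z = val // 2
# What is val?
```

Trace:
`val = 17` → val = 17
`z = 19` → z = 19
`if val > z: ...` → val > z is False → no variable changes
`val = val + z` → val = 36
`if val > 47: ...` → val > 47 is False, take else branch → z = 18
So val = 36

Answer: 36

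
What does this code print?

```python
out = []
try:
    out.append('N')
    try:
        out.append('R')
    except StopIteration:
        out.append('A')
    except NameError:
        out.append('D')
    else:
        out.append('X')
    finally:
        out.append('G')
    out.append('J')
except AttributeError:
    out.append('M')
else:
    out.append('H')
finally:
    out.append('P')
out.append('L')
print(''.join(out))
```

Execution trace: 'N' (try body) → 'R' (inner try body, no exception) → 'X' (inner else) → 'G' (inner finally) → 'J' (try body, no exception) → 'H' (else) → 'P' (finally) → 'L' (after the try/except). Output: NRXGJHPL

Answer: NRXGJHPL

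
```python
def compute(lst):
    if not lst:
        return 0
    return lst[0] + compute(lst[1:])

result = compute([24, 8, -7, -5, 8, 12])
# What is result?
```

24 + 8 + (-7) + (-5) + 8 + 12 + 0 = 40

Answer: 40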